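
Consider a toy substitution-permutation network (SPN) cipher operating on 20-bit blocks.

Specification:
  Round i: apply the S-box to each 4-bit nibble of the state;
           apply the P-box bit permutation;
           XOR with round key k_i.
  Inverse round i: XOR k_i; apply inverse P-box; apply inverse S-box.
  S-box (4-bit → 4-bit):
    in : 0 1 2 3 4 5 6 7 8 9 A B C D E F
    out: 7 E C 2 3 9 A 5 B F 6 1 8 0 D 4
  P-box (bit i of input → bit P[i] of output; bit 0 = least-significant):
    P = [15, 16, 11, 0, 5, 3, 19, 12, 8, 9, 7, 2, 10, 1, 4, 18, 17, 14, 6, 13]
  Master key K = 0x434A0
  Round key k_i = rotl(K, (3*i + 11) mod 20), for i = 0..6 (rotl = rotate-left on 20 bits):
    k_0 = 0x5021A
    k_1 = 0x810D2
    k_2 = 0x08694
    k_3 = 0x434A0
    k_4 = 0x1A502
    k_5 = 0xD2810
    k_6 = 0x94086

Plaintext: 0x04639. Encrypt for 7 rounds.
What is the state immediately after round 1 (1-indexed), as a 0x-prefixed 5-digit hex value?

0x6CC55

s_0 = plaintext = 0x04639
s_1 = Round(s_0, k_0) = 0x6CC55
s_2 = Round(s_1, k_1) = 0xCE0F7
s_3 = Round(s_2, k_2) = 0xC2904
s_4 = Round(s_3, k_3) = 0x9971C
s_5 = Round(s_4, k_4) = 0xFD0D9
s_6 = Round(s_5, k_5) = 0xCA3D1
s_7 = Round(s_6, k_6) = 0x86A95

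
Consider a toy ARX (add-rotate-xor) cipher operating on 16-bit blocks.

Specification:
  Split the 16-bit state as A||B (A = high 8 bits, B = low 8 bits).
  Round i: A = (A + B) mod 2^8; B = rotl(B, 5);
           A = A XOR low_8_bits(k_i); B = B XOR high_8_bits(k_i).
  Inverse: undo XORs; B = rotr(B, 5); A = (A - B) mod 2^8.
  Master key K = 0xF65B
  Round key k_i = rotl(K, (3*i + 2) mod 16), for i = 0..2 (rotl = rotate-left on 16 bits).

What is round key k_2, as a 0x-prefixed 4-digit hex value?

0x5BF6

K = 0xF65B
k_0 = rotl(K, (3*0+2) mod 16) = rotl(K, 2) = 0xD96F
k_1 = rotl(K, (3*1+2) mod 16) = rotl(K, 5) = 0xCB7E
k_2 = rotl(K, (3*2+2) mod 16) = rotl(K, 8) = 0x5BF6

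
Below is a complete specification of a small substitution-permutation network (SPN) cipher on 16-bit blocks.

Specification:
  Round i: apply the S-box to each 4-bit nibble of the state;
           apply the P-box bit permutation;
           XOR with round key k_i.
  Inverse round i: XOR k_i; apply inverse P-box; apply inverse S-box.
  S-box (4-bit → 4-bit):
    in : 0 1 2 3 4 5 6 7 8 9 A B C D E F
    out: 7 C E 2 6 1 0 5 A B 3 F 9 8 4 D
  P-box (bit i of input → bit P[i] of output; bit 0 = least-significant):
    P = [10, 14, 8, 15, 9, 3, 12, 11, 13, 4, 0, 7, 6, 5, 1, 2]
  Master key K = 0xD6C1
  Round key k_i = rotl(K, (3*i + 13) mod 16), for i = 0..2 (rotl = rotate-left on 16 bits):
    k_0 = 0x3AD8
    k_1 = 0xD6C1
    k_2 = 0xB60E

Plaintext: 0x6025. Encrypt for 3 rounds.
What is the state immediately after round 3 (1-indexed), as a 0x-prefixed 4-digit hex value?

0xF4C6

s_0 = plaintext = 0x6025
s_1 = Round(s_0, k_0) = 0x06C1
s_2 = Round(s_1, k_1) = 0x5DA3
s_3 = Round(s_2, k_2) = 0xF4C6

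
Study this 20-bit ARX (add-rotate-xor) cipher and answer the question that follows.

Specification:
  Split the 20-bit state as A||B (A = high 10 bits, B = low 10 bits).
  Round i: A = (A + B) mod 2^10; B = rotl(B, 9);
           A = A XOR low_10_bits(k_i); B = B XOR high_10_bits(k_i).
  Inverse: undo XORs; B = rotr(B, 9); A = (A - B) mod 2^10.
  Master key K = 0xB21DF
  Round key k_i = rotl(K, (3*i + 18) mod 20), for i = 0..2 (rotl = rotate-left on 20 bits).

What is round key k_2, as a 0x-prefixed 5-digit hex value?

0x21DFB

K = 0xB21DF
k_0 = rotl(K, (3*0+18) mod 20) = rotl(K, 18) = 0xEC877
k_1 = rotl(K, (3*1+18) mod 20) = rotl(K, 1) = 0x643BF
k_2 = rotl(K, (3*2+18) mod 20) = rotl(K, 4) = 0x21DFB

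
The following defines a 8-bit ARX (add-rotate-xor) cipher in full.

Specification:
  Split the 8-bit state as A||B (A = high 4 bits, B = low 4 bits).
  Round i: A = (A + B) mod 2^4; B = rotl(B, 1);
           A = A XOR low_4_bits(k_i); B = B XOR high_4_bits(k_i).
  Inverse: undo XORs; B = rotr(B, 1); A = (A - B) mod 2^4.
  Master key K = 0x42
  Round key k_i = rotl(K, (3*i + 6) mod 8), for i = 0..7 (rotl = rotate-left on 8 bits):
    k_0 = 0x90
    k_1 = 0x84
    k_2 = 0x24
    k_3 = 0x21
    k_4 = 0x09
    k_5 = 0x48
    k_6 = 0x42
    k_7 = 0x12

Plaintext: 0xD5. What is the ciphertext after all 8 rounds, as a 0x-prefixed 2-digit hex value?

s_0 = plaintext = 0xD5
s_1 = Round(s_0, k_0) = 0x23
s_2 = Round(s_1, k_1) = 0x1E
s_3 = Round(s_2, k_2) = 0xBF
s_4 = Round(s_3, k_3) = 0xBD
s_5 = Round(s_4, k_4) = 0x1B
s_6 = Round(s_5, k_5) = 0x43
s_7 = Round(s_6, k_6) = 0x52
s_8 = Round(s_7, k_7) = 0x55

0x55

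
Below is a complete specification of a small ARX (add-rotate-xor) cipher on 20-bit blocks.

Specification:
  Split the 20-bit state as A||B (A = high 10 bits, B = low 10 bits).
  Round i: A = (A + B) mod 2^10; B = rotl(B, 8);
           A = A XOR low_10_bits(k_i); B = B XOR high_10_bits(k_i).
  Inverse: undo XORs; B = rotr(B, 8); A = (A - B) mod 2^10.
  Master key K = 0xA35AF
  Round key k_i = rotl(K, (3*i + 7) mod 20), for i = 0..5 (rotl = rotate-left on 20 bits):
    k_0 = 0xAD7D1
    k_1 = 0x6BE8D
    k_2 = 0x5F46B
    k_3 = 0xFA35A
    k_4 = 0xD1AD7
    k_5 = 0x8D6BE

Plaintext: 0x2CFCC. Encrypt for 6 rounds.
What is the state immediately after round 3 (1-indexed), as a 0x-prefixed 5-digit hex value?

s_0 = plaintext = 0x2CFCC
s_1 = Round(s_0, k_0) = 0xEBA46
s_2 = Round(s_1, k_1) = 0xDE73E
s_3 = Round(s_2, k_2) = 0xB73B2
s_4 = Round(s_3, k_3) = 0x75104
s_5 = Round(s_4, k_4) = 0x03F07
s_6 = Round(s_5, k_5) = 0x6A1F4

0xB73B2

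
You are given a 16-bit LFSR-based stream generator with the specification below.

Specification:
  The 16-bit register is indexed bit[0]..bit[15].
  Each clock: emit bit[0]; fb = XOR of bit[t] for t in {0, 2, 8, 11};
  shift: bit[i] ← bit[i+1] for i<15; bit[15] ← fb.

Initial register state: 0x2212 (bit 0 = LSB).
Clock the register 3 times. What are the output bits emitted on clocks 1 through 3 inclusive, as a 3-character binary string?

reg_0 = 0x2212
clock 1: out=0, reg = 0x1109
clock 2: out=1, reg = 0x0884
clock 3: out=0, reg = 0x0442

010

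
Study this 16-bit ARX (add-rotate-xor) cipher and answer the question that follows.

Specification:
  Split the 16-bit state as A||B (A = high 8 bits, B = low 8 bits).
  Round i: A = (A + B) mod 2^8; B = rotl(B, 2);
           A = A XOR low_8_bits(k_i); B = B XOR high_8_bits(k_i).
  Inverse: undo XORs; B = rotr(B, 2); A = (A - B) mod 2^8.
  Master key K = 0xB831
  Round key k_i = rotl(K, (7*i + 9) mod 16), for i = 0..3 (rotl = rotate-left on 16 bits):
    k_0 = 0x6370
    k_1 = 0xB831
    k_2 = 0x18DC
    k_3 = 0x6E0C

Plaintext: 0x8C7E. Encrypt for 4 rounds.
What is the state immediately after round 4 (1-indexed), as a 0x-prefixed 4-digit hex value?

s_0 = plaintext = 0x8C7E
s_1 = Round(s_0, k_0) = 0x7A9A
s_2 = Round(s_1, k_1) = 0x25D2
s_3 = Round(s_2, k_2) = 0x2B53
s_4 = Round(s_3, k_3) = 0x7223

0x7223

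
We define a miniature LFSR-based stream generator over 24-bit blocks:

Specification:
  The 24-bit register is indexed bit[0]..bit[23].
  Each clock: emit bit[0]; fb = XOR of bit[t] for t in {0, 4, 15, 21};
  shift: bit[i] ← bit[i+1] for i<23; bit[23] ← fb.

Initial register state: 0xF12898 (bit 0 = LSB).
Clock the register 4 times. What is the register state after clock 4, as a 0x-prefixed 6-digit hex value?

0x4F1289

reg_0 = 0xF12898
clock 1: out=0, reg = 0x78944C
clock 2: out=0, reg = 0x3C4A26
clock 3: out=0, reg = 0x9E2513
clock 4: out=1, reg = 0x4F1289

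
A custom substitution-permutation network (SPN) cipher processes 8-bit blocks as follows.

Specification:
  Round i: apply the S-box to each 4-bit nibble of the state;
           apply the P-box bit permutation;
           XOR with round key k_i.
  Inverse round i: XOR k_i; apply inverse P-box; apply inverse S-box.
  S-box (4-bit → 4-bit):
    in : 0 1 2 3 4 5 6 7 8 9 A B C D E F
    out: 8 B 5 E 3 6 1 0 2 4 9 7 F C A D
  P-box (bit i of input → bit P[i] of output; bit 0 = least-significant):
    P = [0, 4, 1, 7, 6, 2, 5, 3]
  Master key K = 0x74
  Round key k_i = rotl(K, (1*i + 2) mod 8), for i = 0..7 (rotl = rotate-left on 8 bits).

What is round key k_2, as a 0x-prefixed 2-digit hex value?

0x47

K = 0x74
k_0 = rotl(K, (1*0+2) mod 8) = rotl(K, 2) = 0xD1
k_1 = rotl(K, (1*1+2) mod 8) = rotl(K, 3) = 0xA3
k_2 = rotl(K, (1*2+2) mod 8) = rotl(K, 4) = 0x47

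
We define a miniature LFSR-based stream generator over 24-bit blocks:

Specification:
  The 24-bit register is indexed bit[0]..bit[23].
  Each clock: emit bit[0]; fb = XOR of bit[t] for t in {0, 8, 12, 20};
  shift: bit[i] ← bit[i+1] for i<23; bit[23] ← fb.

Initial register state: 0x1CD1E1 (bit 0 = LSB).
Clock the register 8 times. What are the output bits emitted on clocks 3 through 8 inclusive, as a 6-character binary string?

reg_0 = 0x1CD1E1
clock 1: out=1, reg = 0x0E68F0
clock 2: out=0, reg = 0x073478
clock 3: out=0, reg = 0x839A3C
clock 4: out=0, reg = 0xC1CD1E
clock 5: out=0, reg = 0xE0E68F
clock 6: out=1, reg = 0xF07347
clock 7: out=1, reg = 0x7839A3
clock 8: out=1, reg = 0x3C1CD1

000111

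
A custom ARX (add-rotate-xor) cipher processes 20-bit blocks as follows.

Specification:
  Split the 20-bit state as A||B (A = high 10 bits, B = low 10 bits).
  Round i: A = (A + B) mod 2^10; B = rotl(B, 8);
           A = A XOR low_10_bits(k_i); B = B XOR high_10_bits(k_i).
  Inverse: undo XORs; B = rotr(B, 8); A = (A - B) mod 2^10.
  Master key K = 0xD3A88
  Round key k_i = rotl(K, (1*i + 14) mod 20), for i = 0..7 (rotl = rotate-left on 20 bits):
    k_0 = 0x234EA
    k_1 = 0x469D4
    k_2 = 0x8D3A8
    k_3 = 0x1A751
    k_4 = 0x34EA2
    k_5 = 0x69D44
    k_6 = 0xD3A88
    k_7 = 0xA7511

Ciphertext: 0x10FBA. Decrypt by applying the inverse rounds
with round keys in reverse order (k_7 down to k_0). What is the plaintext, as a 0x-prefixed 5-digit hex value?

0x030D8

s_0 = ciphertext = 0x10FBA
s_1 = InvRound(s_0, k_7) = 0x2D49D
s_2 = InvRound(s_1, k_6) = 0xBBB4F
s_3 = InvRound(s_2, k_5) = 0x023A2
s_4 = InvRound(s_3, k_4) = 0x38DC7
s_5 = InvRound(s_4, k_3) = 0x3E6B9
s_6 = InvRound(s_5, k_2) = 0x47634
s_7 = InvRound(s_6, k_1) = 0x038BB
s_8 = InvRound(s_7, k_0) = 0x030D8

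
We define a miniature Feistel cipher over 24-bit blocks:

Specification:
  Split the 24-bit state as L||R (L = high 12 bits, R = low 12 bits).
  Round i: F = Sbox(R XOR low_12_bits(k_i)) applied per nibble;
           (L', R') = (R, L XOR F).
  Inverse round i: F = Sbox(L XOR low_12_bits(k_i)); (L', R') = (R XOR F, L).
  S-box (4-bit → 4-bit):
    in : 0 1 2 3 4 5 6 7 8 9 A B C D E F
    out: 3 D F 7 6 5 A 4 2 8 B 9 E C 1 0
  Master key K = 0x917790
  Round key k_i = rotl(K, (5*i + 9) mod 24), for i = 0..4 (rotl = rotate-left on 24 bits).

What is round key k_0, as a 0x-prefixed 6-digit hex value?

K = 0x917790
k_0 = rotl(K, (5*0+9) mod 24) = rotl(K, 9) = 0xEF2122

0xEF2122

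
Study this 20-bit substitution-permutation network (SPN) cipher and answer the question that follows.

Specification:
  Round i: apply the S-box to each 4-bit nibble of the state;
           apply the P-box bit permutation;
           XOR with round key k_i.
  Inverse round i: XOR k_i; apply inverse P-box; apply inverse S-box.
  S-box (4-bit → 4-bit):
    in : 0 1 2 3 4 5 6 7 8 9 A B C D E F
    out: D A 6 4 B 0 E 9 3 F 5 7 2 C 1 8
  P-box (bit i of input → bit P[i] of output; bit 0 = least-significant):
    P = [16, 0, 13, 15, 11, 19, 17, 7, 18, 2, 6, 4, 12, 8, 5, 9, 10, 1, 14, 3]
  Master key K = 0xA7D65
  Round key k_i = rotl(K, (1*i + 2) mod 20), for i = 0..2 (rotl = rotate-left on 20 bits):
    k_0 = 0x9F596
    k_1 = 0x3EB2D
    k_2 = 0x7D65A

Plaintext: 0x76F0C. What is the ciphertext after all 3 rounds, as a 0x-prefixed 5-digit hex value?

0xD17A2

s_0 = plaintext = 0x76F0C
s_1 = Round(s_0, k_0) = 0xBFA2F
s_2 = Round(s_1, k_1) = 0xD2D6F
s_3 = Round(s_2, k_2) = 0xD17A2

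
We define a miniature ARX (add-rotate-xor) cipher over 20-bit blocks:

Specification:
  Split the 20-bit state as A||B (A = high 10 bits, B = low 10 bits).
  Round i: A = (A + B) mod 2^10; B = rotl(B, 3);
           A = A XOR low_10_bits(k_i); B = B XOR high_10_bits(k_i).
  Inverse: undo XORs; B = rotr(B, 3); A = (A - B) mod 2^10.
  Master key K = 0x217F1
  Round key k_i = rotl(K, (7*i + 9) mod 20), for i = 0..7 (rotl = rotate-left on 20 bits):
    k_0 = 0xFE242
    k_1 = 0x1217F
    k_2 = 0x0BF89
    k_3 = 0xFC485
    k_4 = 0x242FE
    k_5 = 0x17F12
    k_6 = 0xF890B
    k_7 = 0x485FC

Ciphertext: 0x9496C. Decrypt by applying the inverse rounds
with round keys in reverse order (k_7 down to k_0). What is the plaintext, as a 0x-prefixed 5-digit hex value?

0x8BC91

s_0 = ciphertext = 0x9496C
s_1 = InvRound(s_0, k_7) = 0x49689
s_2 = InvRound(s_1, k_6) = 0xA05AD
s_3 = InvRound(s_2, k_5) = 0x1553E
s_4 = InvRound(s_3, k_4) = 0xDDB35
s_5 = InvRound(s_4, k_3) = 0x76E18
s_6 = InvRound(s_5, k_2) = 0xA33C6
s_7 = InvRound(s_6, k_1) = 0x20B71
s_8 = InvRound(s_7, k_0) = 0x8BC91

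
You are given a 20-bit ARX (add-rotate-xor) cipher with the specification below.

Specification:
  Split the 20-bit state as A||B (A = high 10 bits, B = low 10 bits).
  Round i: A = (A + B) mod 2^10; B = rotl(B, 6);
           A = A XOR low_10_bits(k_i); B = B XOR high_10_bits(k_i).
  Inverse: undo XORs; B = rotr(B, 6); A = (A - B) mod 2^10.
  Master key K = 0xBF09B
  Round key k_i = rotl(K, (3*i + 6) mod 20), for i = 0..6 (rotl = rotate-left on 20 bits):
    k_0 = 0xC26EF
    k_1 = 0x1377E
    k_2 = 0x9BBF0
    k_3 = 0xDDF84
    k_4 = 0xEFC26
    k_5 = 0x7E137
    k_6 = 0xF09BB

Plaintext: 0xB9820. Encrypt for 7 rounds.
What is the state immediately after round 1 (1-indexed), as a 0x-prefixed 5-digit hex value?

s_0 = plaintext = 0xB9820
s_1 = Round(s_0, k_0) = 0x7A70B
s_2 = Round(s_1, k_1) = 0xE2ABD
s_3 = Round(s_2, k_2) = 0x6DD05
s_4 = Round(s_3, k_3) = 0x4E227
s_5 = Round(s_4, k_4) = 0xDE65D
s_6 = Round(s_5, k_5) = 0x3869D
s_7 = Round(s_6, k_6) = 0xB14AB

0x7A70B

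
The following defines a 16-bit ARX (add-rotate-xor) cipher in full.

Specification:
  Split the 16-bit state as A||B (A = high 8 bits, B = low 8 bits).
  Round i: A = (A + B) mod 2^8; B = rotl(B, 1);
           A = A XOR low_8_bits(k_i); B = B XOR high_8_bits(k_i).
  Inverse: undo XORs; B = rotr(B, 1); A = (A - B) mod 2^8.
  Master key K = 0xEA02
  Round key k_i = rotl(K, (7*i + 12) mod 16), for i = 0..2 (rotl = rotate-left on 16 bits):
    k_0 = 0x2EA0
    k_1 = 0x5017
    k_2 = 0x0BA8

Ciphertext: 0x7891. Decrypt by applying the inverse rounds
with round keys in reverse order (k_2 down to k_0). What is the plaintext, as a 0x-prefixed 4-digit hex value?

s_0 = ciphertext = 0x7891
s_1 = InvRound(s_0, k_2) = 0x834D
s_2 = InvRound(s_1, k_1) = 0x068E
s_3 = InvRound(s_2, k_0) = 0x5650

0x5650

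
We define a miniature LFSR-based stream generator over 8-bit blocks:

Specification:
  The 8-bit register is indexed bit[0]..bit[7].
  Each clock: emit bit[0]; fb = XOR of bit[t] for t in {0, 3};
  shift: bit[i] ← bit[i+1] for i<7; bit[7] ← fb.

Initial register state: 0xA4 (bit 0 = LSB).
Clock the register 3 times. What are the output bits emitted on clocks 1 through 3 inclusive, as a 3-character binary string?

reg_0 = 0xA4
clock 1: out=0, reg = 0x52
clock 2: out=0, reg = 0x29
clock 3: out=1, reg = 0x14

001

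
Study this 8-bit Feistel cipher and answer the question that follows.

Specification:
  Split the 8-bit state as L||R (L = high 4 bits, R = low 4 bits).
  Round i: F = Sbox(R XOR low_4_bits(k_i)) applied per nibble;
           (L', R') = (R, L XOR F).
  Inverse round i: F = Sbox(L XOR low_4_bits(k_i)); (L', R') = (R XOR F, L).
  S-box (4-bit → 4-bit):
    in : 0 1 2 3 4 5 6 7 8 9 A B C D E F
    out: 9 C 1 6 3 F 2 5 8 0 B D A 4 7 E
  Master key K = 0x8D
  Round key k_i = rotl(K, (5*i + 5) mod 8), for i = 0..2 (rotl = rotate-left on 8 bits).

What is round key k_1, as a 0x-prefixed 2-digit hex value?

K = 0x8D
k_0 = rotl(K, (5*0+5) mod 8) = rotl(K, 5) = 0xB1
k_1 = rotl(K, (5*1+5) mod 8) = rotl(K, 2) = 0x36

0x36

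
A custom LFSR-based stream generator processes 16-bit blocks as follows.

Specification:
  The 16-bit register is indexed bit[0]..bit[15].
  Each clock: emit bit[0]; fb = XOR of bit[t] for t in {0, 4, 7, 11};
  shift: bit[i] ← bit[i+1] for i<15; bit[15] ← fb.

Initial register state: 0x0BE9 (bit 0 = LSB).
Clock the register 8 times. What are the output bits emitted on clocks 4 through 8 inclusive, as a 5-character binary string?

10111

reg_0 = 0x0BE9
clock 1: out=1, reg = 0x85F4
clock 2: out=0, reg = 0x42FA
clock 3: out=0, reg = 0x217D
clock 4: out=1, reg = 0x10BE
clock 5: out=0, reg = 0x085F
clock 6: out=1, reg = 0x842F
clock 7: out=1, reg = 0xC217
clock 8: out=1, reg = 0x610B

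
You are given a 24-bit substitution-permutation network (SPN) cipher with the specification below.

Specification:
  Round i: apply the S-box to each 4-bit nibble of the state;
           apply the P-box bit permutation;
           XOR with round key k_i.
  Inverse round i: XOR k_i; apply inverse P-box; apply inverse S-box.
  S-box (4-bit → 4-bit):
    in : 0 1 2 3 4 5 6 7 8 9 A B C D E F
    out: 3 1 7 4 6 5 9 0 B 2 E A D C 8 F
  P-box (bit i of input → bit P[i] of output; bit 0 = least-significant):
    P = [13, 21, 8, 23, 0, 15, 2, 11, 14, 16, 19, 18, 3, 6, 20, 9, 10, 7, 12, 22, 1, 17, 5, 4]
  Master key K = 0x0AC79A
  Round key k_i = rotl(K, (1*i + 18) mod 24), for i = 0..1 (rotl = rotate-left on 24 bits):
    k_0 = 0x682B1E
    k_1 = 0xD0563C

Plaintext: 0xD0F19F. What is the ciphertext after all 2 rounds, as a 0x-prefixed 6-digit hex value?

0x0C3884

s_0 = plaintext = 0xD0F19F
s_1 = Round(s_0, k_0) = 0xD8CCE6
s_2 = Round(s_1, k_1) = 0x0C3884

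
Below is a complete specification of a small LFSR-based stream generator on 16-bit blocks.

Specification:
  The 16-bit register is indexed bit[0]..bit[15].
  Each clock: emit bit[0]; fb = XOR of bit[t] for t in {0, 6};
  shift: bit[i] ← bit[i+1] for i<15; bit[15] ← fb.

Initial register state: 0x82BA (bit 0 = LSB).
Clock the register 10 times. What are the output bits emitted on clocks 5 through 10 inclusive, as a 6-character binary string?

110101

reg_0 = 0x82BA
clock 1: out=0, reg = 0x415D
clock 2: out=1, reg = 0x20AE
clock 3: out=0, reg = 0x1057
clock 4: out=1, reg = 0x082B
clock 5: out=1, reg = 0x8415
clock 6: out=1, reg = 0xC20A
clock 7: out=0, reg = 0x6105
clock 8: out=1, reg = 0xB082
clock 9: out=0, reg = 0x5841
clock 10: out=1, reg = 0x2C20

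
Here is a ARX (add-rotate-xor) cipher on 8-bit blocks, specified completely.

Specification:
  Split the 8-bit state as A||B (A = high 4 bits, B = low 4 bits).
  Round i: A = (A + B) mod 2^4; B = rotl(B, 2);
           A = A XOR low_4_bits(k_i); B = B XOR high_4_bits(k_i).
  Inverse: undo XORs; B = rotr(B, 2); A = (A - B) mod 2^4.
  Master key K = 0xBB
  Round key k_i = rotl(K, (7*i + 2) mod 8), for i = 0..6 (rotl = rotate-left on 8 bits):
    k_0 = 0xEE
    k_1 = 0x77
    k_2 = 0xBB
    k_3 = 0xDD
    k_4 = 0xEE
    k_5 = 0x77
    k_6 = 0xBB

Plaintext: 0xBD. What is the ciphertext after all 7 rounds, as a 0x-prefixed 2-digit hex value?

s_0 = plaintext = 0xBD
s_1 = Round(s_0, k_0) = 0x69
s_2 = Round(s_1, k_1) = 0x81
s_3 = Round(s_2, k_2) = 0x2F
s_4 = Round(s_3, k_3) = 0xC2
s_5 = Round(s_4, k_4) = 0x06
s_6 = Round(s_5, k_5) = 0x1E
s_7 = Round(s_6, k_6) = 0x40

0x40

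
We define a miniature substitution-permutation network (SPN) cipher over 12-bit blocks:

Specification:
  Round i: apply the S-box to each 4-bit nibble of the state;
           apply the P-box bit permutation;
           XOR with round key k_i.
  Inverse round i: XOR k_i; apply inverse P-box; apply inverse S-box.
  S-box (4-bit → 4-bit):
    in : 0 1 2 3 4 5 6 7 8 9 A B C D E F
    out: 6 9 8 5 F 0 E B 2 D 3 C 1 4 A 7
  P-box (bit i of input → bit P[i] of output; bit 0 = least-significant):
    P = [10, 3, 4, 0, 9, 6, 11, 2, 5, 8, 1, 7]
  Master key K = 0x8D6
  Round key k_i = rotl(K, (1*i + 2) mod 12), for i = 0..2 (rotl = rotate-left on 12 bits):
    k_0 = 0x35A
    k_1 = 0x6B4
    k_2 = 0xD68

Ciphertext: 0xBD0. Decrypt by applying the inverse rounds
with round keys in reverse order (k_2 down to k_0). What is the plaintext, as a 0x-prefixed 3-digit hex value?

s_0 = ciphertext = 0xBD0
s_1 = InvRound(s_0, k_2) = 0x1CF
s_2 = InvRound(s_1, k_1) = 0xFA4
s_3 = InvRound(s_2, k_0) = 0x96F

0x96F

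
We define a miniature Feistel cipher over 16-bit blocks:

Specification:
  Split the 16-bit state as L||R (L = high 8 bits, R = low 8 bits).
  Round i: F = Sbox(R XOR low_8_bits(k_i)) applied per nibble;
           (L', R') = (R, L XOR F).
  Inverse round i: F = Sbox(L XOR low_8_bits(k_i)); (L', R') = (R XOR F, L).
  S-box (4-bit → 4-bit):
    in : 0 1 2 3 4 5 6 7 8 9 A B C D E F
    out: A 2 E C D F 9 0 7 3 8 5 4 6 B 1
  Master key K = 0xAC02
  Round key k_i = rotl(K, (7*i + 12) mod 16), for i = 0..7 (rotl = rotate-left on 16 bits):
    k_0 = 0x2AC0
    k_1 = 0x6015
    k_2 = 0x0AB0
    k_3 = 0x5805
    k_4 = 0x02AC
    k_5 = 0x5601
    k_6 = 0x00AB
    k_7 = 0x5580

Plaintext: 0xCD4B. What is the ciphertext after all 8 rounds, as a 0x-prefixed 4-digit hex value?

s_0 = plaintext = 0xCD4B
s_1 = Round(s_0, k_0) = 0x4BB8
s_2 = Round(s_1, k_1) = 0xB8CD
s_3 = Round(s_2, k_2) = 0xCDBE
s_4 = Round(s_3, k_3) = 0xBE98
s_5 = Round(s_4, k_4) = 0x9873
s_6 = Round(s_5, k_5) = 0x7396
s_7 = Round(s_6, k_6) = 0x96B5
s_8 = Round(s_7, k_7) = 0xB559

0xB559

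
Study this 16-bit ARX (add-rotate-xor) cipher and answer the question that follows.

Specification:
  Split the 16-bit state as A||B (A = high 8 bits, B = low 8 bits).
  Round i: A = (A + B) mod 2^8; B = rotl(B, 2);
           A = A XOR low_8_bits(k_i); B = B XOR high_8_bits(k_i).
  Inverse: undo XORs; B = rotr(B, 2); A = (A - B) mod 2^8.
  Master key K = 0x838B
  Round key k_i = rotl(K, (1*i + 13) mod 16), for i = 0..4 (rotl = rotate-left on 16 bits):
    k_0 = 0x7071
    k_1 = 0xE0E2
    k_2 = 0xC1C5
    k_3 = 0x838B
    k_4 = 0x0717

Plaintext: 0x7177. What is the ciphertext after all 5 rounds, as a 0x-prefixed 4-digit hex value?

s_0 = plaintext = 0x7177
s_1 = Round(s_0, k_0) = 0x99AD
s_2 = Round(s_1, k_1) = 0xA456
s_3 = Round(s_2, k_2) = 0x3F98
s_4 = Round(s_3, k_3) = 0x5CE1
s_5 = Round(s_4, k_4) = 0x2A80

0x2A80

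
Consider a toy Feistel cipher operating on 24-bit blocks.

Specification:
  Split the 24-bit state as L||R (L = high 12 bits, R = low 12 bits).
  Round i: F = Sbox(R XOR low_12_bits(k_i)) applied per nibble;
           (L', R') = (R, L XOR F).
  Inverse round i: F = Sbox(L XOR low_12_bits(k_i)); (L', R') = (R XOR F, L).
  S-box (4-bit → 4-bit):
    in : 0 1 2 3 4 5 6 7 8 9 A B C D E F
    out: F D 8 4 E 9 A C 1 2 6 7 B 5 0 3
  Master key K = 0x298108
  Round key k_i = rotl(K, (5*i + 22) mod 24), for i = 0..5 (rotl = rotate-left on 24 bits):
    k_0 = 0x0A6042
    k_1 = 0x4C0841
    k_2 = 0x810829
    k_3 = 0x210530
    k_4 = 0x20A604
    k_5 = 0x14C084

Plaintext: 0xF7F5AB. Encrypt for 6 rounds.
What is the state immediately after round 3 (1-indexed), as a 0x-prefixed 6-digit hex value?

s_0 = plaintext = 0xF7F5AB
s_1 = Round(s_0, k_0) = 0x5AB67D
s_2 = Round(s_1, k_1) = 0x67D5E0
s_3 = Round(s_2, k_2) = 0x5E03CF
s_4 = Round(s_3, k_3) = 0x3CFFD3
s_5 = Round(s_4, k_4) = 0xFD3193
s_6 = Round(s_5, k_5) = 0x19320F

0x5E03CF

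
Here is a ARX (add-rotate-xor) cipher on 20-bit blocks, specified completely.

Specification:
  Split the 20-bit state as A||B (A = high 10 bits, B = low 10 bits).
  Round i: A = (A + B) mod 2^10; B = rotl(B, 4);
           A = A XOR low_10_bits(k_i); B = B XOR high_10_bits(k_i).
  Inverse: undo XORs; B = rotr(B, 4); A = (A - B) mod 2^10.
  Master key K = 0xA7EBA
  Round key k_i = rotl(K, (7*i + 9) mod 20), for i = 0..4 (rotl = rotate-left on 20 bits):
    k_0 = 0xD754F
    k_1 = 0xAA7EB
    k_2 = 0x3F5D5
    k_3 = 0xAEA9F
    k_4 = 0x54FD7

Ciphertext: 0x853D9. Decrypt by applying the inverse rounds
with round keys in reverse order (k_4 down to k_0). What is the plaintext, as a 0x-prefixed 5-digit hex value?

0x7E5CC

s_0 = ciphertext = 0x853D9
s_1 = InvRound(s_0, k_4) = 0xC6EA8
s_2 = InvRound(s_1, k_3) = 0x40C81
s_3 = InvRound(s_2, k_2) = 0x73F07
s_4 = InvRound(s_3, k_1) = 0xA2B9A
s_5 = InvRound(s_4, k_0) = 0x7E5CC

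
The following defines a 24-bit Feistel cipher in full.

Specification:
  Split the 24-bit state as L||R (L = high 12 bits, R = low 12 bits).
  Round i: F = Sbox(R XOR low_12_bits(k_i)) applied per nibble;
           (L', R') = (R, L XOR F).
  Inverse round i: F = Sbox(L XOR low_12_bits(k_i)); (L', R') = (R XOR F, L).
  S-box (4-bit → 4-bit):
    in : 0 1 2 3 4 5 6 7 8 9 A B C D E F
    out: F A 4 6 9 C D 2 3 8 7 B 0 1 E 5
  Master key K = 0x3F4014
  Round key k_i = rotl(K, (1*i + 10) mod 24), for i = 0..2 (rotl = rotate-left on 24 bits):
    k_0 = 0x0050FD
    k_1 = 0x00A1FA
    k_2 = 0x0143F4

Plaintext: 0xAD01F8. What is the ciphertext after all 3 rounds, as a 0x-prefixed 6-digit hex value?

0xBE5386

s_0 = plaintext = 0xAD01F8
s_1 = Round(s_0, k_0) = 0x1F802C
s_2 = Round(s_1, k_1) = 0x02CBE5
s_3 = Round(s_2, k_2) = 0xBE5386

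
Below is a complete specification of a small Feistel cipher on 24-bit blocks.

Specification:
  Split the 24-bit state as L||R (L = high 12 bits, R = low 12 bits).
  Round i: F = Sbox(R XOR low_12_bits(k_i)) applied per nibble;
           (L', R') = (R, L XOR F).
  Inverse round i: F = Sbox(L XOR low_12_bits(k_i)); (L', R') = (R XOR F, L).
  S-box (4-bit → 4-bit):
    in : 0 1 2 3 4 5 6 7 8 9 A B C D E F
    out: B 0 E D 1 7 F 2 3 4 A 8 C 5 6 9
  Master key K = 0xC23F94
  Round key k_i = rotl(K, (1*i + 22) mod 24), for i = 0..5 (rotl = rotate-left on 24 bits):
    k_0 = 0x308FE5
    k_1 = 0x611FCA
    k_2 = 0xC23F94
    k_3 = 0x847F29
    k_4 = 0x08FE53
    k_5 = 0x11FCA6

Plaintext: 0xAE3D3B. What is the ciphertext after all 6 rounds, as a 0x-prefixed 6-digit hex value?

s_0 = plaintext = 0xAE3D3B
s_1 = Round(s_0, k_0) = 0xD3B4B5
s_2 = Round(s_1, k_1) = 0x4B5512
s_3 = Round(s_2, k_2) = 0x512E8A
s_4 = Round(s_3, k_3) = 0xE8A5BF
s_5 = Round(s_4, k_4) = 0x5BF6E6
s_6 = Round(s_5, k_5) = 0x6E6FA4

0x6E6FA4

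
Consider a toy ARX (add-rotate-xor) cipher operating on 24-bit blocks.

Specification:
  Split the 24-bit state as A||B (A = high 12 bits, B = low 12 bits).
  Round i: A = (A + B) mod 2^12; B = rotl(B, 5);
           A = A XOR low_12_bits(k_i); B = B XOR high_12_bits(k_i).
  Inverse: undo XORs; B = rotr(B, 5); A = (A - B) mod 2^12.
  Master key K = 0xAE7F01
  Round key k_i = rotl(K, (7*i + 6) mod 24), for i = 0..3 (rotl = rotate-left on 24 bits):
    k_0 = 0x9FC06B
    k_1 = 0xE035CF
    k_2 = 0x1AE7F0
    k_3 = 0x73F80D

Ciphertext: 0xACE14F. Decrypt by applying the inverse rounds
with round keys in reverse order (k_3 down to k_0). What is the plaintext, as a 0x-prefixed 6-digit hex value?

s_0 = ciphertext = 0xACE14F
s_1 = InvRound(s_0, k_3) = 0xA90833
s_2 = InvRound(s_1, k_2) = 0xE94ECC
s_3 = InvRound(s_2, k_1) = 0x3D5786
s_4 = InvRound(s_3, k_0) = 0x64BD73

0x64BD73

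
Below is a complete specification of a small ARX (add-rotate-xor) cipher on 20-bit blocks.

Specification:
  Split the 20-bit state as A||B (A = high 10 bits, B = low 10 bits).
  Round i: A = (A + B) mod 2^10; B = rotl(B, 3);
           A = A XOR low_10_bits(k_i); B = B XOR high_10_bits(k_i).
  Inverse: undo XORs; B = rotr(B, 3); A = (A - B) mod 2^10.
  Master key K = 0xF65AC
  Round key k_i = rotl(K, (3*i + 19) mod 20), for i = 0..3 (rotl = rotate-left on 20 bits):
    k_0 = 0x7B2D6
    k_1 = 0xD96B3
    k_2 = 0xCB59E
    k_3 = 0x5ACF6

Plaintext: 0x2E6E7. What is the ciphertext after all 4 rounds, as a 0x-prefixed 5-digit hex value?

0x51A1B

s_0 = plaintext = 0x2E6E7
s_1 = Round(s_0, k_0) = 0x5DAD1
s_2 = Round(s_1, k_1) = 0xBD1E8
s_3 = Round(s_2, k_2) = 0x5086E
s_4 = Round(s_3, k_3) = 0x51A1B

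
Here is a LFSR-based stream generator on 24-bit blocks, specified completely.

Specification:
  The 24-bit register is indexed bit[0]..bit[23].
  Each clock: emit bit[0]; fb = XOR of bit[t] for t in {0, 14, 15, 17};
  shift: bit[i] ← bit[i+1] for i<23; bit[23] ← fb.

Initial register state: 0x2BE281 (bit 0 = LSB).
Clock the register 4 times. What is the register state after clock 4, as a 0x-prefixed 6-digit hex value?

reg_0 = 0x2BE281
clock 1: out=1, reg = 0x15F140
clock 2: out=0, reg = 0x0AF8A0
clock 3: out=0, reg = 0x857C50
clock 4: out=0, reg = 0xC2BE28

0xC2BE28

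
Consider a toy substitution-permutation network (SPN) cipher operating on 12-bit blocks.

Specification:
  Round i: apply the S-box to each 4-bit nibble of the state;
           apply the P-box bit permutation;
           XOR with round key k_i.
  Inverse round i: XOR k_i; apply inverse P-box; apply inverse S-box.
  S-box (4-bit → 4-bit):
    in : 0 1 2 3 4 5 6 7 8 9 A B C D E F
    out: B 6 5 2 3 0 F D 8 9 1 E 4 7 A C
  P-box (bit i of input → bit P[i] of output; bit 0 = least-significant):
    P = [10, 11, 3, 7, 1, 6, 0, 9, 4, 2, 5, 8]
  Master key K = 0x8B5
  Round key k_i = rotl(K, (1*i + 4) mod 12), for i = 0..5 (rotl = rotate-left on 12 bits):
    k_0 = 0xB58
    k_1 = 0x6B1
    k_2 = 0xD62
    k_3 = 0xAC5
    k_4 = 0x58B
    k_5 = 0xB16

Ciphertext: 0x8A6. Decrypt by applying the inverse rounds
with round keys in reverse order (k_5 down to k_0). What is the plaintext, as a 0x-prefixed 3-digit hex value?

s_0 = ciphertext = 0x8A6
s_1 = InvRound(s_0, k_5) = 0x788
s_2 = InvRound(s_1, k_4) = 0x575
s_3 = InvRound(s_2, k_3) = 0x780
s_4 = InvRound(s_3, k_2) = 0xC0E
s_5 = InvRound(s_4, k_1) = 0xD7B
s_6 = InvRound(s_5, k_0) = 0xC7A

0xC7A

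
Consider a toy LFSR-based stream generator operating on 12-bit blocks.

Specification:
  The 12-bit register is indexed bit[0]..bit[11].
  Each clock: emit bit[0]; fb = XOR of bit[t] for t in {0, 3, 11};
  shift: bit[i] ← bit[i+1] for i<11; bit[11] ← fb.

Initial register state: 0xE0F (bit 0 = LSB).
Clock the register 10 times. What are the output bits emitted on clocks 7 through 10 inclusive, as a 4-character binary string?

reg_0 = 0xE0F
clock 1: out=1, reg = 0xF07
clock 2: out=1, reg = 0x783
clock 3: out=1, reg = 0xBC1
clock 4: out=1, reg = 0x5E0
clock 5: out=0, reg = 0x2F0
clock 6: out=0, reg = 0x178
clock 7: out=0, reg = 0x8BC
clock 8: out=0, reg = 0x45E
clock 9: out=0, reg = 0xA2F
clock 10: out=1, reg = 0xD17

0001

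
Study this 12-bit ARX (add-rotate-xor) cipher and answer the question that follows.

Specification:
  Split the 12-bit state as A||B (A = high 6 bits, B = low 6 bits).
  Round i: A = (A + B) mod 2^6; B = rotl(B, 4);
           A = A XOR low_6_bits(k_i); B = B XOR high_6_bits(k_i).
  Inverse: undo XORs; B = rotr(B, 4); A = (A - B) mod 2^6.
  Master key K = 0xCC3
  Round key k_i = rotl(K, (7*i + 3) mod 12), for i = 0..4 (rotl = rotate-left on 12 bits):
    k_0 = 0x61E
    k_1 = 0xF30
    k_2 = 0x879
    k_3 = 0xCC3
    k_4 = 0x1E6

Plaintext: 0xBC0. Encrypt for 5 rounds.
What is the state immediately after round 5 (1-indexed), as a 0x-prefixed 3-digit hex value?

0xF07

s_0 = plaintext = 0xBC0
s_1 = Round(s_0, k_0) = 0xC58
s_2 = Round(s_1, k_1) = 0xE7A
s_3 = Round(s_2, k_2) = 0x28F
s_4 = Round(s_3, k_3) = 0x680
s_5 = Round(s_4, k_4) = 0xF07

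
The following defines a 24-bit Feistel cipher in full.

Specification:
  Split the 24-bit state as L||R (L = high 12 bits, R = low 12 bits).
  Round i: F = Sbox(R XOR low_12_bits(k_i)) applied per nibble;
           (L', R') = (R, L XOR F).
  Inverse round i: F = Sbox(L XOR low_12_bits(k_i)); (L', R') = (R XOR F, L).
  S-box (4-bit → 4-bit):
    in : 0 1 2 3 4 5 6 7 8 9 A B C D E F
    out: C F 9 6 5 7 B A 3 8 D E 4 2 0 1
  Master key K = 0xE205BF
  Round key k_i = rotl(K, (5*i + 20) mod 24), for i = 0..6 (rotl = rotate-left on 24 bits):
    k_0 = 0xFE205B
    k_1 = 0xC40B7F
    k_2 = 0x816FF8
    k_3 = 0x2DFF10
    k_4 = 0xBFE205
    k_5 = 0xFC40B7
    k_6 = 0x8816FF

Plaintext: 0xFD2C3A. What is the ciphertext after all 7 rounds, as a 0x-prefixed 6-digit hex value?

s_0 = plaintext = 0xFD2C3A
s_1 = Round(s_0, k_0) = 0xC3AB6D
s_2 = Round(s_1, k_1) = 0xB6D0C3
s_3 = Round(s_2, k_2) = 0x0C3A03
s_4 = Round(s_3, k_3) = 0xA03735
s_5 = Round(s_4, k_4) = 0x735D6F
s_6 = Round(s_5, k_5) = 0xD6F516
s_7 = Round(s_6, k_6) = 0x516B67

0x516B67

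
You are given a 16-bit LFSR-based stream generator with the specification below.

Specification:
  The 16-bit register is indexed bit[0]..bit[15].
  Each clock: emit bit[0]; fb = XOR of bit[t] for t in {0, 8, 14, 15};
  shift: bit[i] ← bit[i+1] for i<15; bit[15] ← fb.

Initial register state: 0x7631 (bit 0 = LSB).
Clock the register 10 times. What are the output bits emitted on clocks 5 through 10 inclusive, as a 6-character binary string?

reg_0 = 0x7631
clock 1: out=1, reg = 0x3B18
clock 2: out=0, reg = 0x9D8C
clock 3: out=0, reg = 0x4EC6
clock 4: out=0, reg = 0xA763
clock 5: out=1, reg = 0xD3B1
clock 6: out=1, reg = 0x69D8
clock 7: out=0, reg = 0x34EC
clock 8: out=0, reg = 0x1A76
clock 9: out=0, reg = 0x0D3B
clock 10: out=1, reg = 0x069D

110001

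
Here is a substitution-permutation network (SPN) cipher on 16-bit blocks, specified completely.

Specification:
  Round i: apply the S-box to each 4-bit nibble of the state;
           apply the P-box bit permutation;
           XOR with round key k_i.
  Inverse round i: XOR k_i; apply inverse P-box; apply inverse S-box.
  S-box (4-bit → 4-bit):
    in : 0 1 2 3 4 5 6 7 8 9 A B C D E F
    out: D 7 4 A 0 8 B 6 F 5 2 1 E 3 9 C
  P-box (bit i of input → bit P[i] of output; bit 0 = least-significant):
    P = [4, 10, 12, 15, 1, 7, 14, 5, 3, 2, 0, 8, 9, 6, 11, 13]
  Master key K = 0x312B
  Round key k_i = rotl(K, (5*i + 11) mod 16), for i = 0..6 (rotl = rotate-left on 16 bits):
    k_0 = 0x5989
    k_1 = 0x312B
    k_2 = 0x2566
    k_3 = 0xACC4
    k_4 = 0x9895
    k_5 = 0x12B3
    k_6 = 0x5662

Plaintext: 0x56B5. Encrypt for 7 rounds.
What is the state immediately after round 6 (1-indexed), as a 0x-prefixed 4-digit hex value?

0x4C27

s_0 = plaintext = 0x56B5
s_1 = Round(s_0, k_0) = 0xF887
s_2 = Round(s_1, k_1) = 0x4C84
s_3 = Round(s_2, k_2) = 0x64C1
s_4 = Round(s_3, k_3) = 0xDA34
s_5 = Round(s_4, k_4) = 0x9A71
s_6 = Round(s_5, k_5) = 0x4C27
s_7 = Round(s_6, k_6) = 0x0367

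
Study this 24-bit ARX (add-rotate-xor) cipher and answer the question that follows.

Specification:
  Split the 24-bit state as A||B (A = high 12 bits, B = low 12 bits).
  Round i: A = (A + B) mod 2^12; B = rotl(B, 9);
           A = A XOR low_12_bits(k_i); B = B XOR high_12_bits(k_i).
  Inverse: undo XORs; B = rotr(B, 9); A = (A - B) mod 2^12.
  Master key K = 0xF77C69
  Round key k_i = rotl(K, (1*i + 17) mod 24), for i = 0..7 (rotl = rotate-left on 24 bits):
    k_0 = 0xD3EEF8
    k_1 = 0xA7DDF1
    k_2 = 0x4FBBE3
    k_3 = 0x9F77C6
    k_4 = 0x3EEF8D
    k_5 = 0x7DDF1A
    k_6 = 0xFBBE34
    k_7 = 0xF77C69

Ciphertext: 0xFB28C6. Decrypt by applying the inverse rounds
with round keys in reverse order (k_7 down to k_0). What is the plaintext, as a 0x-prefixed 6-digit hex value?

0x57F19F

s_0 = ciphertext = 0xFB28C6
s_1 = InvRound(s_0, k_7) = 0x650D8B
s_2 = InvRound(s_1, k_6) = 0x6E3181
s_3 = InvRound(s_2, k_5) = 0x7162E3
s_4 = InvRound(s_3, k_4) = 0x033868
s_5 = InvRound(s_4, k_3) = 0xAFDCF8
s_6 = InvRound(s_5, k_2) = 0x10201C
s_7 = InvRound(s_6, k_1) = 0x9E630D
s_8 = InvRound(s_7, k_0) = 0x57F19F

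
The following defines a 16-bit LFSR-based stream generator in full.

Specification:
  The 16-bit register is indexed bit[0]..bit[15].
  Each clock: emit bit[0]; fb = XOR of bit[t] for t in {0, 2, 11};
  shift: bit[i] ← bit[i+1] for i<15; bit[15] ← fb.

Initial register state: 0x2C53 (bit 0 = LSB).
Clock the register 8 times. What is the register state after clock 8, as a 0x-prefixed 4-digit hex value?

0x022C

reg_0 = 0x2C53
clock 1: out=1, reg = 0x1629
clock 2: out=1, reg = 0x8B14
clock 3: out=0, reg = 0x458A
clock 4: out=0, reg = 0x22C5
clock 5: out=1, reg = 0x1162
clock 6: out=0, reg = 0x08B1
clock 7: out=1, reg = 0x0458
clock 8: out=0, reg = 0x022C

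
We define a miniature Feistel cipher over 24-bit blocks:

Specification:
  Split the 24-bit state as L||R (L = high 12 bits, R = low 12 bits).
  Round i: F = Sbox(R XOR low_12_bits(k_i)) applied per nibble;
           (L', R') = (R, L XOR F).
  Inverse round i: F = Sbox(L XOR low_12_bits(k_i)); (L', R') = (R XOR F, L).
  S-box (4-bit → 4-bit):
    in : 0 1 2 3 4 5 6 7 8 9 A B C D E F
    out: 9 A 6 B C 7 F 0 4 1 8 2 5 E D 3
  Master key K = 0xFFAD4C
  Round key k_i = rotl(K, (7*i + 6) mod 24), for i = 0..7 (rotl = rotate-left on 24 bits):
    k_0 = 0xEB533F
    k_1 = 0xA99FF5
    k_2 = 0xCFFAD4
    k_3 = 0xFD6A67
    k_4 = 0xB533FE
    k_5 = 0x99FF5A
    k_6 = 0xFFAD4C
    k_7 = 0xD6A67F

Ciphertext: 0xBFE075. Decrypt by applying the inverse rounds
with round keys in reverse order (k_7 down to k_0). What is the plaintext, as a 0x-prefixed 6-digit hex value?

0x90FB38

s_0 = ciphertext = 0xBFE075
s_1 = InvRound(s_0, k_7) = 0xE3FBFE
s_2 = InvRound(s_1, k_6) = 0x0F5E3F
s_3 = InvRound(s_2, k_5) = 0xDBC0F5
s_4 = InvRound(s_3, k_4) = 0xD33DBC
s_5 = InvRound(s_4, k_3) = 0xDC0D33
s_6 = InvRound(s_5, k_2) = 0xD9FDC0
s_7 = InvRound(s_6, k_1) = 0xB38D9F
s_8 = InvRound(s_7, k_0) = 0x90FB38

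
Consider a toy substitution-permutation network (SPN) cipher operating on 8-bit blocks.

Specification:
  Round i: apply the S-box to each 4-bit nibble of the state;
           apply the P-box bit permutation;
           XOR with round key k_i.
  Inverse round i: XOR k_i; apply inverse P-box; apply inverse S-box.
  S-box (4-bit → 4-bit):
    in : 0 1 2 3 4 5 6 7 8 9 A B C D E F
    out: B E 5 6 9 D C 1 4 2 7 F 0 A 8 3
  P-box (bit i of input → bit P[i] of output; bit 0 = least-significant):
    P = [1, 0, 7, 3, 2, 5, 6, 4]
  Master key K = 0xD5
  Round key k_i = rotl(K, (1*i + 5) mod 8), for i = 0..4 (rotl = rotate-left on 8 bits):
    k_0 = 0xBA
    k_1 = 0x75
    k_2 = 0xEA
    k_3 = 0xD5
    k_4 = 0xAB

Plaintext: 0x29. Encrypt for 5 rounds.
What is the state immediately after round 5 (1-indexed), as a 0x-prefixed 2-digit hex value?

s_0 = plaintext = 0x29
s_1 = Round(s_0, k_0) = 0xFF
s_2 = Round(s_1, k_1) = 0x52
s_3 = Round(s_2, k_2) = 0x3C
s_4 = Round(s_3, k_3) = 0xB5
s_5 = Round(s_4, k_4) = 0x55

0x55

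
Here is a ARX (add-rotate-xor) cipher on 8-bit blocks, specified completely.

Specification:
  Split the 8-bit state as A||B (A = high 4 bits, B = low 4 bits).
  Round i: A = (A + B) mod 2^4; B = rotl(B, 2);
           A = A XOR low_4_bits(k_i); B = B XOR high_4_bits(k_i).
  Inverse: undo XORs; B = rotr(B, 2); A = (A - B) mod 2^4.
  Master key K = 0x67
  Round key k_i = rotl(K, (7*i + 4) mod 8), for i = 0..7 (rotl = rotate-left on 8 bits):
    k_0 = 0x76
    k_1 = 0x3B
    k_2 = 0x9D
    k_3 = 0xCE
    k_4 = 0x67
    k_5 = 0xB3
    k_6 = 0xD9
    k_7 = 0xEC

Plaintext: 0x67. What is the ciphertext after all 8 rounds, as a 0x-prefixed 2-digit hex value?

0x98

s_0 = plaintext = 0x67
s_1 = Round(s_0, k_0) = 0xBA
s_2 = Round(s_1, k_1) = 0xE9
s_3 = Round(s_2, k_2) = 0xAF
s_4 = Round(s_3, k_3) = 0x73
s_5 = Round(s_4, k_4) = 0xDA
s_6 = Round(s_5, k_5) = 0x41
s_7 = Round(s_6, k_6) = 0xC9
s_8 = Round(s_7, k_7) = 0x98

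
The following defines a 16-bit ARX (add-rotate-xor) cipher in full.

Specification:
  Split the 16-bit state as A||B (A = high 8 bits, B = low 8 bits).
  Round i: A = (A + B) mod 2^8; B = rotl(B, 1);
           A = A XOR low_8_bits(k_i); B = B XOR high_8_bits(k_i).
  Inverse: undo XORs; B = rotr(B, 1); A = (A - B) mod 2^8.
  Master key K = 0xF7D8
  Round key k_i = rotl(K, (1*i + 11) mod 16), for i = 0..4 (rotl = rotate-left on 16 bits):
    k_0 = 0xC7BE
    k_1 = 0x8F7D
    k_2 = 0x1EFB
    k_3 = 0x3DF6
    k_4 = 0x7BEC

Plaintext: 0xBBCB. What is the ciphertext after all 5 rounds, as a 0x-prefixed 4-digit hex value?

s_0 = plaintext = 0xBBCB
s_1 = Round(s_0, k_0) = 0x3850
s_2 = Round(s_1, k_1) = 0xF52F
s_3 = Round(s_2, k_2) = 0xDF40
s_4 = Round(s_3, k_3) = 0xE9BD
s_5 = Round(s_4, k_4) = 0x4A00

0x4A00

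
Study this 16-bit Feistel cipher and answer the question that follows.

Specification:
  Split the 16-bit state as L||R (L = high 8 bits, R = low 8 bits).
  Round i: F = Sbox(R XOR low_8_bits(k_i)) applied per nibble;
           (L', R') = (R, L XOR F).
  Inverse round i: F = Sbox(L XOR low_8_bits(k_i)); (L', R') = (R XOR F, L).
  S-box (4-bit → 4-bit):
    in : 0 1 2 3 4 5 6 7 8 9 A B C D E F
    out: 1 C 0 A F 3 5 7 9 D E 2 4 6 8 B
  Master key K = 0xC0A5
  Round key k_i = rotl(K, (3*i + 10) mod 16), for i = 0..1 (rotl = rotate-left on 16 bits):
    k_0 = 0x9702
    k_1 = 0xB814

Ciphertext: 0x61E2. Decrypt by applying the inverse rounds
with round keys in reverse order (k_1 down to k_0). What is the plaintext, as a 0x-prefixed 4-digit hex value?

s_0 = ciphertext = 0x61E2
s_1 = InvRound(s_0, k_1) = 0x9161
s_2 = InvRound(s_1, k_0) = 0xBB91

0xBB91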